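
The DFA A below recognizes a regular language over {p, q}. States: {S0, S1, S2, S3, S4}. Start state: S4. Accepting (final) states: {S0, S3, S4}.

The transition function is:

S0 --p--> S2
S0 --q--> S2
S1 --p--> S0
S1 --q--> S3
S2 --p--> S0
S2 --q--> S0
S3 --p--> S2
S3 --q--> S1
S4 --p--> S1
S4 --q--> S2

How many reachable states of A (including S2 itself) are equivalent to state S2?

2

Every state is reachable, so we keep all 5.
P0 = {S0,S3,S4} | {S1,S2}.
The partition is now stable with 2 blocks: {S0,S3,S4} | {S1,S2}.
The equivalence class containing S2 is {S1,S2}, of size 2.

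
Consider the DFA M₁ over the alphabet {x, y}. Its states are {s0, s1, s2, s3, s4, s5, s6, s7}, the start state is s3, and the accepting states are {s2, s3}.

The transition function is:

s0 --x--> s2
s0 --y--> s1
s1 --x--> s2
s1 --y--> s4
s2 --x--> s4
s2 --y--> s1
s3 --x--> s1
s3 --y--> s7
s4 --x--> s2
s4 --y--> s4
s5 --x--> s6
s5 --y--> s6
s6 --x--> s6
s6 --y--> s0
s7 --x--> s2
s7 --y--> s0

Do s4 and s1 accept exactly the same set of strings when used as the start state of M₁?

Yes

Reachable states from the start: {s0,s1,s2,s3,s4,s7}. Unreachable: {s5,s6} — drop them.
Initial partition by acceptance: {s2,s3} | {s0,s1,s4,s7}.
The partition is now stable with 2 blocks: {s2,s3} | {s0,s1,s4,s7}.
s4 and s1 lie in the same block of the stable partition, so they are equivalent — no string distinguishes them.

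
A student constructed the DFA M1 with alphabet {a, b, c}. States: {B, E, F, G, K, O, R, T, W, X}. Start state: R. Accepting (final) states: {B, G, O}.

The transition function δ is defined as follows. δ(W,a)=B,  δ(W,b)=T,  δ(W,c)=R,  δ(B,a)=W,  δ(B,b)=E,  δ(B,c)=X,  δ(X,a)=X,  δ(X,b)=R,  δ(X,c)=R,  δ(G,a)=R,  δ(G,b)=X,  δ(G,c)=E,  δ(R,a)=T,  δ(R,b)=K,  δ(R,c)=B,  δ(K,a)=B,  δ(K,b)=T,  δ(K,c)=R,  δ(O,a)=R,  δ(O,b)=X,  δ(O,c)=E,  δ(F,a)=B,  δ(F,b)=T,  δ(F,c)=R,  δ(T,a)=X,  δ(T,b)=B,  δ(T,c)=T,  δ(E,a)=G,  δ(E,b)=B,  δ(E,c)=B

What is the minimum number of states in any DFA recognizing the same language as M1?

First remove the unreachable states {F,O}; 8 states remain.
P0 = {B,G} | {E,K,R,T,W,X}.
Refine {E,K,R,T,W,X} on symbol a: members go to different blocks, giving {R,T,X} and {E,K,W}.
On input a, block {B,G} splits into {B} and {G}.
Refine {R,T,X} on symbol b: members go to different blocks, giving {R} and {X} and {T}.
On input a, block {E,K,W} splits into {K,W} and {E}.
Stable partition: {B} | {R} | {K,W} | {G} | {X} | {T} | {E} — 7 equivalence classes.

7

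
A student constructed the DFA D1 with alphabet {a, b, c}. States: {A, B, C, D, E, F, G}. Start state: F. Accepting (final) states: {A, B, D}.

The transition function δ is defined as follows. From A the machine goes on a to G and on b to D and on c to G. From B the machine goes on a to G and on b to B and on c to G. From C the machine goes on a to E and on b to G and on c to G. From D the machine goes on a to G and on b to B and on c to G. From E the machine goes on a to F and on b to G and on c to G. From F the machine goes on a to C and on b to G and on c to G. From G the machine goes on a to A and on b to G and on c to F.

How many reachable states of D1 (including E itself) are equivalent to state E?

P0 = {A,B,D} | {C,E,F,G}.
On input a, block {C,E,F,G} splits into {C,E,F} and {G}.
The partition is now stable with 3 blocks: {A,B,D} | {C,E,F} | {G}.
State E belongs to the block {C,E,F}, which has 3 states.

3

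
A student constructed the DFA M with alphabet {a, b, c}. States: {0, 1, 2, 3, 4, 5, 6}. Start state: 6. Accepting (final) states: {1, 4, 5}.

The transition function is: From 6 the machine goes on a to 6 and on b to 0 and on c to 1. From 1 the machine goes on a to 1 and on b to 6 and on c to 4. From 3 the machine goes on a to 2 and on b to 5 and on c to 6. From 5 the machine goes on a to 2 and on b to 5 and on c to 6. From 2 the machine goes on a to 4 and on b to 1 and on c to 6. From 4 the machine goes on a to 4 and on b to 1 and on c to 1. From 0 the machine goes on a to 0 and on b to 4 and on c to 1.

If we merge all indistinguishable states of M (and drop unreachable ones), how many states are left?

4

Reachable states from the start: {0,1,4,6}. Unreachable: {2,3,5} — drop them.
Initial partition by acceptance: {1,4} | {0,6}.
Refine {1,4} on symbol b: members go to different blocks, giving {1} and {4}.
Split {0,6} by δ(·,b) → {0} and {6}.
No further refinement is possible. Final partition (4 blocks): {1} | {0} | {4} | {6}.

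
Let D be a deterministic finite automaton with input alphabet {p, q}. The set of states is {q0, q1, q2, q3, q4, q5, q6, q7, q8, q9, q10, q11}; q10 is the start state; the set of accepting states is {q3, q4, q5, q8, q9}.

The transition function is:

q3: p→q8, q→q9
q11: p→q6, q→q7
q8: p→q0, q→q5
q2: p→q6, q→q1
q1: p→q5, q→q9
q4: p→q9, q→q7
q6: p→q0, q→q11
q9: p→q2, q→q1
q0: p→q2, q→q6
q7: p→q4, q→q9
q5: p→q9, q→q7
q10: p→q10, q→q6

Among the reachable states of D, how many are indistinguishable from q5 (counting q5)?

States {q3,q8} cannot be reached from the start state, so discard them.
Initial partition by acceptance: {q4,q5,q9} | {q0,q1,q2,q6,q7,q10,q11}.
Split {q4,q5,q9} by δ(·,p) → {q4,q5} and {q9}.
On input p, block {q0,q1,q2,q6,q7,q10,q11} splits into {q0,q2,q6,q10,q11} and {q1,q7}.
Split {q0,q2,q6,q10,q11} by δ(·,q) → {q0,q6,q10} and {q2,q11}.
Refine {q0,q6,q10} on symbol p: members go to different blocks, giving {q6,q10} and {q0}.
Refine {q6,q10} on symbol p: members go to different blocks, giving {q6} and {q10}.
No further refinement is possible. Final partition (7 blocks): {q4,q5} | {q6} | {q9} | {q1,q7} | {q2,q11} | {q0} | {q10}.
The equivalence class containing q5 is {q4,q5}, of size 2.

2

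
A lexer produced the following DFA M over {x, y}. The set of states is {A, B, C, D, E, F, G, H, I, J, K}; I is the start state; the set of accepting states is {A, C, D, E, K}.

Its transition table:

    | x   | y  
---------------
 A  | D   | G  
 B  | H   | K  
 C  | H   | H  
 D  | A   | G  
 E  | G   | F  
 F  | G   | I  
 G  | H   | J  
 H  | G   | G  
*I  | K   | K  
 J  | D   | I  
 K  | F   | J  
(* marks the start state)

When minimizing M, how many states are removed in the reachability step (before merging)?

BFS from I reaches {A, D, F, G, H, I, J, K}; the 3 state(s) B, C, E are never visited.

3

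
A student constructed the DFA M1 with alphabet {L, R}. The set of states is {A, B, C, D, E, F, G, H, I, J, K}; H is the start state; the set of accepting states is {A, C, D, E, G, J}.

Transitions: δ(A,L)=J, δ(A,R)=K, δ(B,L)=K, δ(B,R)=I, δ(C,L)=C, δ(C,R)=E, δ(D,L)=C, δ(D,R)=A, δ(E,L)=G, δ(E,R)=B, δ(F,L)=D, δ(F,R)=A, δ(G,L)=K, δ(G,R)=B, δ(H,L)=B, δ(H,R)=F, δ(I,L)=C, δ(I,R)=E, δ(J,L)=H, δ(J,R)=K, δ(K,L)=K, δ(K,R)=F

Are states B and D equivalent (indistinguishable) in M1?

No

Every state is reachable, so we keep all 11.
Start with accepting vs non-accepting: {A,C,D,E,G,J} | {B,F,H,I,K}.
On input L, block {A,C,D,E,G,J} splits into {A,C,D,E} and {G,J}.
Split {A,C,D,E} by δ(·,L) → {A,E} and {C,D}.
Split {B,F,H,I,K} by δ(·,L) → {B,H,K} and {F,I}.
No further refinement is possible. Final partition (5 blocks): {A,E} | {B,H,K} | {G,J} | {C,D} | {F,I}.
B and D end up in different blocks, so they are distinguishable. For instance, the string 'ε' is accepted from only D.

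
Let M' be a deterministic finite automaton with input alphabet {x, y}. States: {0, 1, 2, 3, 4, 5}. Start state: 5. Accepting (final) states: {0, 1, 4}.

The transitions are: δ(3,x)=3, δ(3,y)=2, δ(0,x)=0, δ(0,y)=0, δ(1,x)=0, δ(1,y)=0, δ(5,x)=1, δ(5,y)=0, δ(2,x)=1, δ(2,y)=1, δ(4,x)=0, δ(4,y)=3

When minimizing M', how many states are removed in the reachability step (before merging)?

BFS from 5 reaches {0, 1, 5}; the 3 state(s) 2, 3, 4 are never visited.

3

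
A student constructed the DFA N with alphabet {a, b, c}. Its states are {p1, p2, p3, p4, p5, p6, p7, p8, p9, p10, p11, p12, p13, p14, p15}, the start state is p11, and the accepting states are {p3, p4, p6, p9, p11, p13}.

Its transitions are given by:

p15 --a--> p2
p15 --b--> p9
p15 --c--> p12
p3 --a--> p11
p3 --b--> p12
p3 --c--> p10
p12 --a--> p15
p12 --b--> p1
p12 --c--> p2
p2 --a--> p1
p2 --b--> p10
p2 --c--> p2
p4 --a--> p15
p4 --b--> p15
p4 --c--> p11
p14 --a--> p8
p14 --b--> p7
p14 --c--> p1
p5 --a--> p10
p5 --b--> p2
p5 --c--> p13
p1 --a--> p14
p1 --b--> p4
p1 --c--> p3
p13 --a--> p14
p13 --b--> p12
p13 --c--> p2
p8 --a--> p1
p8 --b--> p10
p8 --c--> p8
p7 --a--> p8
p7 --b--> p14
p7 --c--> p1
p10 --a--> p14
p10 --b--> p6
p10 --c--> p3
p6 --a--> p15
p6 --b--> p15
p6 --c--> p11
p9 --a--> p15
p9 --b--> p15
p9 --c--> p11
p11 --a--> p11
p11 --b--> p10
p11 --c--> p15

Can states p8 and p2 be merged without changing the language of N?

Yes

Reachable states from the start: {p1,p2,p3,p4,p6,p7,p8,p9,p10,p11,p12,p14,p15}. Unreachable: {p5,p13} — drop them.
P0 = {p3,p4,p6,p9,p11} | {p1,p2,p7,p8,p10,p12,p14,p15}.
Refine {p3,p4,p6,p9,p11} on symbol a: members go to different blocks, giving {p4,p6,p9} and {p3,p11}.
Split {p1,p2,p7,p8,p10,p12,p14,p15} by δ(·,b) → {p2,p7,p8,p12,p14} and {p1,p10,p15}.
Split {p2,p7,p8,p12,p14} by δ(·,a) → {p2,p8,p12} and {p7,p14}.
Refine {p3,p11} on symbol b: members go to different blocks, giving {p3} and {p11}.
On input a, block {p1,p10,p15} splits into {p1,p10} and {p15}.
Refine {p2,p8,p12} on symbol a: members go to different blocks, giving {p2,p8} and {p12}.
Stable partition: {p4,p6,p9} | {p2,p8} | {p3} | {p1,p10} | {p7,p14} | {p11} | {p15} | {p12} — 8 equivalence classes.
p8 and p2 lie in the same block of the stable partition, so they are equivalent — no string distinguishes them.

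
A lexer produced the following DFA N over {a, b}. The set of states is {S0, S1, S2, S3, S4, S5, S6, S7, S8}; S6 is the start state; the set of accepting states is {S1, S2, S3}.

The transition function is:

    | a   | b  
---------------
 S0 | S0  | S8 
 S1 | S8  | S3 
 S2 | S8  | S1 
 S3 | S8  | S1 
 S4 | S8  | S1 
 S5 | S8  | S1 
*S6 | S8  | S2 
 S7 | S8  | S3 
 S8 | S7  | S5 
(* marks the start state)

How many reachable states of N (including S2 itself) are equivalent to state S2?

States {S0,S4} cannot be reached from the start state, so discard them.
Initial partition by acceptance: {S1,S2,S3} | {S5,S6,S7,S8}.
Split {S5,S6,S7,S8} by δ(·,b) → {S5,S6,S7} and {S8}.
No further refinement is possible. Final partition (3 blocks): {S1,S2,S3} | {S5,S6,S7} | {S8}.
The equivalence class containing S2 is {S1,S2,S3}, of size 3.

3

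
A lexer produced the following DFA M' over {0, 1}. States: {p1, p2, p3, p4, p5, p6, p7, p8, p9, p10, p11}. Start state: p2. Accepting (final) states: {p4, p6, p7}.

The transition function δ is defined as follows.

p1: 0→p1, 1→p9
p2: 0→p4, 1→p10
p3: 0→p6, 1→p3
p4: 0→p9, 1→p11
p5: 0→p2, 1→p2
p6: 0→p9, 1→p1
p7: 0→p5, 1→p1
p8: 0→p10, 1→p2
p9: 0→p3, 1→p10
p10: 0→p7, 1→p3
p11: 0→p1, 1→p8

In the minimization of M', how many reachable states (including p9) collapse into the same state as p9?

P0 = {p4,p6,p7} | {p1,p2,p3,p5,p8,p9,p10,p11}.
On input 0, block {p1,p2,p3,p5,p8,p9,p10,p11} splits into {p1,p5,p8,p9,p11} and {p2,p3,p10}.
On input 0, block {p1,p5,p8,p9,p11} splits into {p5,p8,p9} and {p1,p11}.
No further refinement is possible. Final partition (4 blocks): {p4,p6,p7} | {p5,p8,p9} | {p2,p3,p10} | {p1,p11}.
State p9 belongs to the block {p5,p8,p9}, which has 3 states.

3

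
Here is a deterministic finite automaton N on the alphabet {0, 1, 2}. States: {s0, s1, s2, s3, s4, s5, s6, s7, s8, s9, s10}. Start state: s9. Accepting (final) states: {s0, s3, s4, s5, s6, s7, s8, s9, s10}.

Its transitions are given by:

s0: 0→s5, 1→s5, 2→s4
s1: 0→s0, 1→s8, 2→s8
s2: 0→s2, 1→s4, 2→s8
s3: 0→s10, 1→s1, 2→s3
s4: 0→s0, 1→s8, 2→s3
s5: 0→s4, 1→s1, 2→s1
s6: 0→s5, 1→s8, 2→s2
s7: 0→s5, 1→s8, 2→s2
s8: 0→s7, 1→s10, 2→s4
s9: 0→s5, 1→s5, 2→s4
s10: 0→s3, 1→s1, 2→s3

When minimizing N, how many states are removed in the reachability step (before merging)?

1

BFS from s9 reaches {s0, s1, s2, s3, s4, s5, s7, s8, s9, s10}; the 1 state(s) s6 are never visited.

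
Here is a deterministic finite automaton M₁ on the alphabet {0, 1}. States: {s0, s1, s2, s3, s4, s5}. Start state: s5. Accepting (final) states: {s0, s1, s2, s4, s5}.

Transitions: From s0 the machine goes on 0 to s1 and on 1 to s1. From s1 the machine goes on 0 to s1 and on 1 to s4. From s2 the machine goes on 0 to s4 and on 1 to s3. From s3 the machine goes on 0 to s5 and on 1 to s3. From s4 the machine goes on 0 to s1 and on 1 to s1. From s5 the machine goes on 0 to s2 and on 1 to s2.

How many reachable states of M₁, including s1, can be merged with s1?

2

Reachable states from the start: {s1,s2,s3,s4,s5}. Unreachable: {s0} — drop them.
P0 = {s1,s2,s4,s5} | {s3}.
Refine {s1,s2,s4,s5} on symbol 1: members go to different blocks, giving {s1,s4,s5} and {s2}.
Refine {s1,s4,s5} on symbol 0: members go to different blocks, giving {s1,s4} and {s5}.
The partition is now stable with 4 blocks: {s1,s4} | {s3} | {s2} | {s5}.
The equivalence class containing s1 is {s1,s4}, of size 2.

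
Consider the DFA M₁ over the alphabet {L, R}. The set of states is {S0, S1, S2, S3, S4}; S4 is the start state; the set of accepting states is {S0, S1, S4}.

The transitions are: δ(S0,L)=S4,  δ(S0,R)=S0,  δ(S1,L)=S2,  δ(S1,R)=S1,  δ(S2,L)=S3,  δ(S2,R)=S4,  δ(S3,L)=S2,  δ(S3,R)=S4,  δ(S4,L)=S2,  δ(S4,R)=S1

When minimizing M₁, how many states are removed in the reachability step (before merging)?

BFS from S4 reaches {S1, S2, S3, S4}; the 1 state(s) S0 are never visited.

1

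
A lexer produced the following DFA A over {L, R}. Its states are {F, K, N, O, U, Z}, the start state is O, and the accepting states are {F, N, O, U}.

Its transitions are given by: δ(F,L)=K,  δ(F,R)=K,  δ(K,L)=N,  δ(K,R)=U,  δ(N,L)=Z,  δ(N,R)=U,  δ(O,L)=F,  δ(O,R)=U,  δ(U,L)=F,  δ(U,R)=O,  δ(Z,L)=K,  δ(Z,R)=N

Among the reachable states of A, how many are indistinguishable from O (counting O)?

2

All states are reachable from the start state.
Initial partition by acceptance: {F,N,O,U} | {K,Z}.
Refine {F,N,O,U} on symbol L: members go to different blocks, giving {F,N} and {O,U}.
Refine {F,N} on symbol R: members go to different blocks, giving {N} and {F}.
Split {K,Z} by δ(·,L) → {Z} and {K}.
Stable partition: {N} | {Z} | {O,U} | {F} | {K} — 5 equivalence classes.
The equivalence class containing O is {O,U}, of size 2.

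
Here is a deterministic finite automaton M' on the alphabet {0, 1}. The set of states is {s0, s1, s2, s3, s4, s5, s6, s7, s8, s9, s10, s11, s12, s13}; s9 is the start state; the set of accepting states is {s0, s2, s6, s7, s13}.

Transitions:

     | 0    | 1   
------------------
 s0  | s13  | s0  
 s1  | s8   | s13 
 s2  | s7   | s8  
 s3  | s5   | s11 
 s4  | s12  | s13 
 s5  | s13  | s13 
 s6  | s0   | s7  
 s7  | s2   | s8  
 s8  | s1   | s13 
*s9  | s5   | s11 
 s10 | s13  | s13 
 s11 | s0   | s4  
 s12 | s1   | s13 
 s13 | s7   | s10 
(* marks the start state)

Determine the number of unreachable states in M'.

2

BFS from s9 reaches {s0, s1, s2, s4, s5, s7, s8, s9, s10, s11, s12, s13}; the 2 state(s) s3, s6 are never visited.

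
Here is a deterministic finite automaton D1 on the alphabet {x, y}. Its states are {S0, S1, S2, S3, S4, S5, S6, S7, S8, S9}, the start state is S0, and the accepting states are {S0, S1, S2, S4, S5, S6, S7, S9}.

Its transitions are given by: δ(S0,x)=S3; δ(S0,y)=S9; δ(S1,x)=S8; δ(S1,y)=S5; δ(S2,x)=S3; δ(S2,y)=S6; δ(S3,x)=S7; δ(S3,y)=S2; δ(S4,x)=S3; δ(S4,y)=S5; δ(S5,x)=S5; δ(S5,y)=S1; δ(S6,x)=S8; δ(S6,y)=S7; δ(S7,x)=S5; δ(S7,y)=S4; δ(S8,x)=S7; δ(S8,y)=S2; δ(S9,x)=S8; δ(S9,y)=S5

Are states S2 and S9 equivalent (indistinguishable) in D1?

Every state is reachable, so we keep all 10.
Initial partition by acceptance: {S0,S1,S2,S4,S5,S6,S7,S9} | {S3,S8}.
On input x, block {S0,S1,S2,S4,S5,S6,S7,S9} splits into {S0,S1,S2,S4,S6,S9} and {S5,S7}.
On input y, block {S0,S1,S2,S4,S6,S9} splits into {S1,S4,S6,S9} and {S0,S2}.
The partition is now stable with 4 blocks: {S1,S4,S6,S9} | {S3,S8} | {S5,S7} | {S0,S2}.
S2 and S9 end up in different blocks, so they are distinguishable. For instance, the string 'yx' is accepted from only S9.

No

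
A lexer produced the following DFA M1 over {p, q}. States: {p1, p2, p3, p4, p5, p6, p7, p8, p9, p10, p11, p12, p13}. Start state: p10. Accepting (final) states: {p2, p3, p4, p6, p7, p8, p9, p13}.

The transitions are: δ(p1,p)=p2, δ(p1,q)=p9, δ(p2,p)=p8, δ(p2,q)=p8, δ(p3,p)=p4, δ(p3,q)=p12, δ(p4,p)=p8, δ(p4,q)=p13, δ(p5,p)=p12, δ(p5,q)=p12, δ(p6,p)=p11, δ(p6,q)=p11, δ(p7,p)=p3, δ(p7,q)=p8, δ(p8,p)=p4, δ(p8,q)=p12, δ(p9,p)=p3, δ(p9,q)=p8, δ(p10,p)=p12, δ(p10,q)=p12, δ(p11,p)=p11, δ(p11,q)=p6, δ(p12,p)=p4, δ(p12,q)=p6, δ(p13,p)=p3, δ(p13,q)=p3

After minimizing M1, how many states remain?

First remove the unreachable states {p1,p2,p5,p7,p9}; 8 states remain.
Initial partition by acceptance: {p3,p4,p6,p8,p13} | {p10,p11,p12}.
Split {p3,p4,p6,p8,p13} by δ(·,p) → {p3,p4,p8,p13} and {p6}.
On input q, block {p3,p4,p8,p13} splits into {p3,p8} and {p4,p13}.
Split {p10,p11,p12} by δ(·,p) → {p10,p11} and {p12}.
On input p, block {p10,p11} splits into {p10} and {p11}.
Split {p4,p13} by δ(·,q) → {p4} and {p13}.
The partition is now stable with 7 blocks: {p3,p8} | {p10} | {p6} | {p4} | {p12} | {p11} | {p13}.

7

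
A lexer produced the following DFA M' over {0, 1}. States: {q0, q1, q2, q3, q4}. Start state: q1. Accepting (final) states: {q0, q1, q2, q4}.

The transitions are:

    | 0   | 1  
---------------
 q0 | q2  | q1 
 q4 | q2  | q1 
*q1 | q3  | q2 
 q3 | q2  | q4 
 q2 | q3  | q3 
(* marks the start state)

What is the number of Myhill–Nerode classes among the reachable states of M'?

4

Reachable states from the start: {q1,q2,q3,q4}. Unreachable: {q0} — drop them.
P0 = {q1,q2,q4} | {q3}.
On input 0, block {q1,q2,q4} splits into {q1,q2} and {q4}.
Split {q1,q2} by δ(·,1) → {q1} and {q2}.
Stable partition: {q1} | {q3} | {q4} | {q2} — 4 equivalence classes.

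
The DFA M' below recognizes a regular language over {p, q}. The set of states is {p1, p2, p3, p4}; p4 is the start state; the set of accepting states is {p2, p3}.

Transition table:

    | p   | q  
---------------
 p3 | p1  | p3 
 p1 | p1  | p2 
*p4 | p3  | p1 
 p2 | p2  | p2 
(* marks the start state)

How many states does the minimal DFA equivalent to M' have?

4

Every state is reachable, so we keep all 4.
Initial partition by acceptance: {p2,p3} | {p1,p4}.
Refine {p2,p3} on symbol p: members go to different blocks, giving {p2} and {p3}.
Refine {p1,p4} on symbol p: members go to different blocks, giving {p1} and {p4}.
The partition is now stable with 4 blocks: {p2} | {p1} | {p3} | {p4}.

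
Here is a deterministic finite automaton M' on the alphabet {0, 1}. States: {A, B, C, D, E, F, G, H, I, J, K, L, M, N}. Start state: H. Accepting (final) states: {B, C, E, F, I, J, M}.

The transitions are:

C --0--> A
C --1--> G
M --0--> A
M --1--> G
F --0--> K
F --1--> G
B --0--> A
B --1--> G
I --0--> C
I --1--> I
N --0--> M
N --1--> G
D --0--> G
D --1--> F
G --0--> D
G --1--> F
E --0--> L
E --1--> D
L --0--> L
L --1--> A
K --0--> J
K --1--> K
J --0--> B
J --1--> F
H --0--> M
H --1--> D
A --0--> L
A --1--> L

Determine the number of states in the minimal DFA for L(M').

First remove the unreachable states {C,E,I,N}; 10 states remain.
P0 = {B,F,J,M} | {A,D,G,H,K,L}.
On input 0, block {B,F,J,M} splits into {B,F,M} and {J}.
Refine {A,D,G,H,K,L} on symbol 0: members go to different blocks, giving {A,D,G,L} and {H} and {K}.
On input 0, block {B,F,M} splits into {B,M} and {F}.
Refine {A,D,G,L} on symbol 1: members go to different blocks, giving {A,L} and {D,G}.
The partition is now stable with 7 blocks: {B,M} | {A,L} | {J} | {H} | {K} | {F} | {D,G}.

7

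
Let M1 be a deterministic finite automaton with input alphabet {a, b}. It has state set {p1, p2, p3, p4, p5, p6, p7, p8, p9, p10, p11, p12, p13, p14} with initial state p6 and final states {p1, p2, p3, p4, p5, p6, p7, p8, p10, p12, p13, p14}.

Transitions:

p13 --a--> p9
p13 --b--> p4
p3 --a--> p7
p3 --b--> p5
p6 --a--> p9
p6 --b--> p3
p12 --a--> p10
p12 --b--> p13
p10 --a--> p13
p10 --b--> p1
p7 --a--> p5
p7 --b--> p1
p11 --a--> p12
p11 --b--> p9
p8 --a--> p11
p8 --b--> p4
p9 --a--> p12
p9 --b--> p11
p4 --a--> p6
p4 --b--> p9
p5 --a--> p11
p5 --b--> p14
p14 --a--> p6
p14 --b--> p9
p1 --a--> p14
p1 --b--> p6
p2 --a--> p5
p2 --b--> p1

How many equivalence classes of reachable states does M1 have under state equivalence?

7

Reachable states from the start: {p1,p3,p4,p5,p6,p7,p9,p10,p11,p12,p13,p14}. Unreachable: {p2,p8} — drop them.
Initial partition by acceptance: {p1,p3,p4,p5,p6,p7,p10,p12,p13,p14} | {p9,p11}.
On input a, block {p1,p3,p4,p5,p6,p7,p10,p12,p13,p14} splits into {p1,p3,p4,p7,p10,p12,p14} and {p5,p6,p13}.
Refine {p1,p3,p4,p7,p10,p12,p14} on symbol a: members go to different blocks, giving {p4,p7,p10,p14} and {p1,p3,p12}.
On input b, block {p4,p7,p10,p14} splits into {p4,p14} and {p7,p10}.
Split {p5,p6,p13} by δ(·,b) → {p5,p13} and {p6}.
On input a, block {p1,p3,p12} splits into {p3,p12} and {p1}.
The partition is now stable with 7 blocks: {p4,p14} | {p9,p11} | {p5,p13} | {p3,p12} | {p7,p10} | {p6} | {p1}.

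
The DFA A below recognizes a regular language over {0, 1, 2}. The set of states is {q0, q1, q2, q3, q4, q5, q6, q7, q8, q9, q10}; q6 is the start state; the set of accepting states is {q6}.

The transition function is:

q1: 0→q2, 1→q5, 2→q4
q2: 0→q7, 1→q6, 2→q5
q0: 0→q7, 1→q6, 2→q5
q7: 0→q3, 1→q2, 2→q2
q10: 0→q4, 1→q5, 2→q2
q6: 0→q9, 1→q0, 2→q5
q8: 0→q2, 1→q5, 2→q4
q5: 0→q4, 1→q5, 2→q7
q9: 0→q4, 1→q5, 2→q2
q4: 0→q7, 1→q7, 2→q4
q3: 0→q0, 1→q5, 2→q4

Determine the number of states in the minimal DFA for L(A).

7

States {q1,q8,q10} cannot be reached from the start state, so discard them.
P0 = {q6} | {q0,q2,q3,q4,q5,q7,q9}.
Refine {q0,q2,q3,q4,q5,q7,q9} on symbol 1: members go to different blocks, giving {q3,q4,q5,q7,q9} and {q0,q2}.
Refine {q3,q4,q5,q7,q9} on symbol 0: members go to different blocks, giving {q4,q5,q7,q9} and {q3}.
Refine {q4,q5,q7,q9} on symbol 0: members go to different blocks, giving {q4,q5,q9} and {q7}.
Split {q4,q5,q9} by δ(·,0) → {q5,q9} and {q4}.
Split {q5,q9} by δ(·,2) → {q5} and {q9}.
Stable partition: {q6} | {q5} | {q0,q2} | {q3} | {q7} | {q4} | {q9} — 7 equivalence classes.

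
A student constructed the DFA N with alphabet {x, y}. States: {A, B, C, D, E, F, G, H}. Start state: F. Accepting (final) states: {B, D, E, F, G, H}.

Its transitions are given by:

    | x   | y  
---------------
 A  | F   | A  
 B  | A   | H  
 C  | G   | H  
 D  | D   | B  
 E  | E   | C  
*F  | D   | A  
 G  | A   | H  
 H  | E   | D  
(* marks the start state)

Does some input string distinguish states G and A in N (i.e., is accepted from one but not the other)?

Every state is reachable, so we keep all 8.
Initial partition by acceptance: {B,D,E,F,G,H} | {A,C}.
On input x, block {B,D,E,F,G,H} splits into {D,E,F,H} and {B,G}.
Split {D,E,F,H} by δ(·,y) → {E,F} and {D} and {H}.
On input x, block {E,F} splits into {E} and {F}.
Split {A,C} by δ(·,x) → {A} and {C}.
No further refinement is possible. Final partition (7 blocks): {E} | {A} | {B,G} | {D} | {H} | {F} | {C}.
G and A end up in different blocks, so they are distinguishable. For instance, the string 'ε' is accepted from only G.

Yes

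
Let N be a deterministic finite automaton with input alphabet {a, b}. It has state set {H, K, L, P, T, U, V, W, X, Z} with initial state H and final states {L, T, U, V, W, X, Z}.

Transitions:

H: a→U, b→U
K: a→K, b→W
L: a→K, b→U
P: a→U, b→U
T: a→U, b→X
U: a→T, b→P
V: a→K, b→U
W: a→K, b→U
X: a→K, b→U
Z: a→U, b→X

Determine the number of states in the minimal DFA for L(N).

5

First remove the unreachable states {L,V,Z}; 7 states remain.
Start with accepting vs non-accepting: {T,U,W,X} | {H,K,P}.
Refine {T,U,W,X} on symbol a: members go to different blocks, giving {W,X} and {T,U}.
On input a, block {H,K,P} splits into {H,P} and {K}.
Split {T,U} by δ(·,b) → {T} and {U}.
The partition is now stable with 5 blocks: {W,X} | {H,P} | {T} | {K} | {U}.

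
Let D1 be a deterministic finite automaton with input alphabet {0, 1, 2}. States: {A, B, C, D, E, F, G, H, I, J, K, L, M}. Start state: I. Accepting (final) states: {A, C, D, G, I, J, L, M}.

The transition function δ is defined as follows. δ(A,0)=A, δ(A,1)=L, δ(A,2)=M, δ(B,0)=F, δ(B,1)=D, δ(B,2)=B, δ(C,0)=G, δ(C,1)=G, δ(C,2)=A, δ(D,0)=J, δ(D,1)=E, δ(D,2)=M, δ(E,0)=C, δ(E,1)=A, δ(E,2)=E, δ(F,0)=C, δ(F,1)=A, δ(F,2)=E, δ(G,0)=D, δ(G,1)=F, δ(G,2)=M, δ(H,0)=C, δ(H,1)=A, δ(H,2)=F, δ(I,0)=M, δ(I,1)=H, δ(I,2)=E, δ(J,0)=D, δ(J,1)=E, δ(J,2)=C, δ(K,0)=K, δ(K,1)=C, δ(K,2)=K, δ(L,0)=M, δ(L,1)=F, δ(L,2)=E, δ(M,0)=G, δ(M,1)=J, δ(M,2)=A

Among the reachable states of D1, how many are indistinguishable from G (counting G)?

3

Reachable states from the start: {A,C,D,E,F,G,H,I,J,L,M}. Unreachable: {B,K} — drop them.
Start with accepting vs non-accepting: {A,C,D,G,I,J,L,M} | {E,F,H}.
Split {A,C,D,G,I,J,L,M} by δ(·,1) → {D,G,I,J,L} and {A,C,M}.
On input 0, block {D,G,I,J,L} splits into {D,G,J} and {I,L}.
Split {A,C,M} by δ(·,0) → {C,M} and {A}.
The partition is now stable with 5 blocks: {D,G,J} | {E,F,H} | {C,M} | {I,L} | {A}.
State G belongs to the block {D,G,J}, which has 3 states.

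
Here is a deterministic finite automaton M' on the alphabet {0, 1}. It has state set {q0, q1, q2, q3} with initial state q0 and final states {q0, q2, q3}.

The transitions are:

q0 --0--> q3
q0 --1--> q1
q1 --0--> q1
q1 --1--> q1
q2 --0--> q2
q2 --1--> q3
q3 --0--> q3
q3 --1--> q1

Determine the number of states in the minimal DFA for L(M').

First remove the unreachable states {q2}; 3 states remain.
P0 = {q0,q3} | {q1}.
Stable partition: {q0,q3} | {q1} — 2 equivalence classes.

2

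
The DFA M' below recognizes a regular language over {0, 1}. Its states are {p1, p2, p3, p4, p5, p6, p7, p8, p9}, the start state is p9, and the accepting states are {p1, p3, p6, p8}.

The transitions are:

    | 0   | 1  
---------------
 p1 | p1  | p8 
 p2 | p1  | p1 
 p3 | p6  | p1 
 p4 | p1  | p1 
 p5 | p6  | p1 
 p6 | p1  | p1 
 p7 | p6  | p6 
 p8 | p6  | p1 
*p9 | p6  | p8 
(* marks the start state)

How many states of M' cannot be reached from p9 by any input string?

5

No path from p9 leads to p2, p3, p4, p5, p7; the other 4 states are all reachable.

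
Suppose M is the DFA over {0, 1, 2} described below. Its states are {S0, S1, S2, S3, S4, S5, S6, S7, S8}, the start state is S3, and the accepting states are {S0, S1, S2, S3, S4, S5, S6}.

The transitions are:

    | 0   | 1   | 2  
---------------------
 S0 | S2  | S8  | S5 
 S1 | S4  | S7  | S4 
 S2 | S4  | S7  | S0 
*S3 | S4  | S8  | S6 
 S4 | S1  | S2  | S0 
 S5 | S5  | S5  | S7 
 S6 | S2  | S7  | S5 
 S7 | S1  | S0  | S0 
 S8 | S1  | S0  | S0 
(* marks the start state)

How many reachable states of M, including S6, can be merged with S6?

2

All states are reachable from the start state.
Start with accepting vs non-accepting: {S0,S1,S2,S3,S4,S5,S6} | {S7,S8}.
Refine {S0,S1,S2,S3,S4,S5,S6} on symbol 1: members go to different blocks, giving {S0,S1,S2,S3,S6} and {S4,S5}.
On input 0, block {S0,S1,S2,S3,S6} splits into {S1,S2,S3} and {S0,S6}.
On input 2, block {S1,S2,S3} splits into {S2,S3} and {S1}.
On input 0, block {S4,S5} splits into {S4} and {S5}.
The partition is now stable with 6 blocks: {S2,S3} | {S7,S8} | {S4} | {S0,S6} | {S1} | {S5}.
The equivalence class containing S6 is {S0,S6}, of size 2.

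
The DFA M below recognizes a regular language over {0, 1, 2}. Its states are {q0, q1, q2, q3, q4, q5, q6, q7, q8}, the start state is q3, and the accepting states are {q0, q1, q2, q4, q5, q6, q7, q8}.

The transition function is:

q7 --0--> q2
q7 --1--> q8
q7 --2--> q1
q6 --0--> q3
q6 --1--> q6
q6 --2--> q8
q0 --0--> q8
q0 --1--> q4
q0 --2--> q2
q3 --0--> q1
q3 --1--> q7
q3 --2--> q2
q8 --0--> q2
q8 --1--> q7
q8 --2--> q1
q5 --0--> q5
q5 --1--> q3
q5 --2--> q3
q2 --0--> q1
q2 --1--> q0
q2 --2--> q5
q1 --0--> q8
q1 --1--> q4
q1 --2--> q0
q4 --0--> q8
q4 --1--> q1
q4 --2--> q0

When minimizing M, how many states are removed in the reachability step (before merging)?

No path from q3 leads to q6; the other 8 states are all reachable.

1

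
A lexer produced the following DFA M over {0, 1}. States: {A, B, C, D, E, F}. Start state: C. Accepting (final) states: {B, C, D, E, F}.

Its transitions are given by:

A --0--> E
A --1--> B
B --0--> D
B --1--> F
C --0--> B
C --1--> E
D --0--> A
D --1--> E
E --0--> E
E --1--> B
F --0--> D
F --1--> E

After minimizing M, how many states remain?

6

Start with accepting vs non-accepting: {B,C,D,E,F} | {A}.
On input 0, block {B,C,D,E,F} splits into {B,C,E,F} and {D}.
On input 0, block {B,C,E,F} splits into {B,F} and {C,E}.
On input 1, block {B,F} splits into {B} and {F}.
Refine {C,E} on symbol 0: members go to different blocks, giving {C} and {E}.
The partition is now stable with 6 blocks: {B} | {A} | {D} | {C} | {F} | {E}.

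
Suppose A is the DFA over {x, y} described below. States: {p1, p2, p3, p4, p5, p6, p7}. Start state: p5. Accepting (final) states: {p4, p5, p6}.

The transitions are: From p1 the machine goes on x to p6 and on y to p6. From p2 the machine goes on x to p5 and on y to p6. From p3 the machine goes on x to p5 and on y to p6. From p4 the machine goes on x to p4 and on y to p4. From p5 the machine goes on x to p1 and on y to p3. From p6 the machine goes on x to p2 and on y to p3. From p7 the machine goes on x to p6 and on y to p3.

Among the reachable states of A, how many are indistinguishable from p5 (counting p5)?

First remove the unreachable states {p4,p7}; 5 states remain.
P0 = {p5,p6} | {p1,p2,p3}.
The partition is now stable with 2 blocks: {p5,p6} | {p1,p2,p3}.
The equivalence class containing p5 is {p5,p6}, of size 2.

2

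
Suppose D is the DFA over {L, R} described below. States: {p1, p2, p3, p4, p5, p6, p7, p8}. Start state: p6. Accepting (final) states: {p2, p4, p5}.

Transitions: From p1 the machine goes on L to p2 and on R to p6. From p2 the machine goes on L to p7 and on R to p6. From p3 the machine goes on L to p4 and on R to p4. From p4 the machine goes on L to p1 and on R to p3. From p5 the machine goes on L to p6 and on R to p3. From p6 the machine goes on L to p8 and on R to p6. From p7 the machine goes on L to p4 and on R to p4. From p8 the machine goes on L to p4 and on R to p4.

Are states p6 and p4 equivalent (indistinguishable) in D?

Reachable states from the start: {p1,p2,p3,p4,p6,p7,p8}. Unreachable: {p5} — drop them.
P0 = {p2,p4} | {p1,p3,p6,p7,p8}.
Split {p1,p3,p6,p7,p8} by δ(·,L) → {p1,p3,p7,p8} and {p6}.
On input R, block {p2,p4} splits into {p2} and {p4}.
Split {p1,p3,p7,p8} by δ(·,L) → {p3,p7,p8} and {p1}.
No further refinement is possible. Final partition (5 blocks): {p2} | {p3,p7,p8} | {p6} | {p4} | {p1}.
p6 and p4 end up in different blocks, so they are distinguishable. For instance, the string 'ε' is accepted from only p4.

No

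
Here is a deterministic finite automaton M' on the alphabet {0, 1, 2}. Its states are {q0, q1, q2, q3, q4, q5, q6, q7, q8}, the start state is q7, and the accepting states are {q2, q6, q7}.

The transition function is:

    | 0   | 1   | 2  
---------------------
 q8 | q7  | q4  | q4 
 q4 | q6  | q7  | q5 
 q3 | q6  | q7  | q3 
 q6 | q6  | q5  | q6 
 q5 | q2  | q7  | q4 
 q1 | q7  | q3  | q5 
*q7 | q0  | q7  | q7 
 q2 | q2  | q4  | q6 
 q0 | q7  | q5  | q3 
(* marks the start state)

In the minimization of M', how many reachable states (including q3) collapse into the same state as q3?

3

Reachable states from the start: {q0,q2,q3,q4,q5,q6,q7}. Unreachable: {q1,q8} — drop them.
Initial partition by acceptance: {q2,q6,q7} | {q0,q3,q4,q5}.
Refine {q2,q6,q7} on symbol 0: members go to different blocks, giving {q2,q6} and {q7}.
Split {q0,q3,q4,q5} by δ(·,0) → {q3,q4,q5} and {q0}.
The partition is now stable with 4 blocks: {q2,q6} | {q3,q4,q5} | {q7} | {q0}.
State q3 belongs to the block {q3,q4,q5}, which has 3 states.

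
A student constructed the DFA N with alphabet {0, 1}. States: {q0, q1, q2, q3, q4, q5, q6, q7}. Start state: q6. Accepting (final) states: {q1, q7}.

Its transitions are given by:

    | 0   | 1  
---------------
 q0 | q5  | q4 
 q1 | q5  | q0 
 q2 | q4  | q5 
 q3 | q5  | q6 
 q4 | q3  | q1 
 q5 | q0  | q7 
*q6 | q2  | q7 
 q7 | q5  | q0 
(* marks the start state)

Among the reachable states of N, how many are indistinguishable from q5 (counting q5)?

All states are reachable from the start state.
Initial partition by acceptance: {q1,q7} | {q0,q2,q3,q4,q5,q6}.
Split {q0,q2,q3,q4,q5,q6} by δ(·,1) → {q0,q2,q3} and {q4,q5,q6}.
Stable partition: {q1,q7} | {q0,q2,q3} | {q4,q5,q6} — 3 equivalence classes.
The equivalence class containing q5 is {q4,q5,q6}, of size 3.

3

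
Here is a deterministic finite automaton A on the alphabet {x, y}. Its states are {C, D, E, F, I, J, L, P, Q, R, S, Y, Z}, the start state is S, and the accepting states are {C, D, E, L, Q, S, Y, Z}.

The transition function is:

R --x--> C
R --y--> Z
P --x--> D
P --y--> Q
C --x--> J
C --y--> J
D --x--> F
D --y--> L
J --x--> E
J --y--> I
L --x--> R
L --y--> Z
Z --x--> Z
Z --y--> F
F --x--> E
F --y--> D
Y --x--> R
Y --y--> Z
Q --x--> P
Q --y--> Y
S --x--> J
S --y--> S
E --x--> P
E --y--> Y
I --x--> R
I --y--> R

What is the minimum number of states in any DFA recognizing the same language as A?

Initial partition by acceptance: {C,D,E,L,Q,S,Y,Z} | {F,I,J,P,R}.
On input x, block {C,D,E,L,Q,S,Y,Z} splits into {C,D,E,L,Q,S,Y} and {Z}.
Refine {C,D,E,L,Q,S,Y} on symbol y: members go to different blocks, giving {D,E,Q,S} and {L,Y} and {C}.
Split {D,E,Q,S} by δ(·,y) → {D,E,Q} and {S}.
On input x, block {F,I,J,P,R} splits into {F,J,P} and {R} and {I}.
On input y, block {F,J,P} splits into {F,P} and {J}.
The partition is now stable with 9 blocks: {D,E,Q} | {F,P} | {Z} | {L,Y} | {C} | {S} | {R} | {I} | {J}.

9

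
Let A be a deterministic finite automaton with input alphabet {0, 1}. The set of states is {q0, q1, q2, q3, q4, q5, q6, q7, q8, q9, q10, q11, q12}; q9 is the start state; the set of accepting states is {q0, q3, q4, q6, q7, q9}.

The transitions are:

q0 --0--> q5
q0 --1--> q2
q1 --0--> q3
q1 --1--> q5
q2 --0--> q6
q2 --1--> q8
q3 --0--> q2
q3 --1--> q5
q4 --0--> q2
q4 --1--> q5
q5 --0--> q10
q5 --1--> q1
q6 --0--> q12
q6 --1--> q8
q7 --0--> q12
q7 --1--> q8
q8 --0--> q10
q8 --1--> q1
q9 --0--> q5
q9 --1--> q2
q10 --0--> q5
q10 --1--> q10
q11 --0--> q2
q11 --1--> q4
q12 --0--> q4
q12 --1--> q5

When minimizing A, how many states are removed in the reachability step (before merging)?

3

No path from q9 leads to q0, q7, q11; the other 10 states are all reachable.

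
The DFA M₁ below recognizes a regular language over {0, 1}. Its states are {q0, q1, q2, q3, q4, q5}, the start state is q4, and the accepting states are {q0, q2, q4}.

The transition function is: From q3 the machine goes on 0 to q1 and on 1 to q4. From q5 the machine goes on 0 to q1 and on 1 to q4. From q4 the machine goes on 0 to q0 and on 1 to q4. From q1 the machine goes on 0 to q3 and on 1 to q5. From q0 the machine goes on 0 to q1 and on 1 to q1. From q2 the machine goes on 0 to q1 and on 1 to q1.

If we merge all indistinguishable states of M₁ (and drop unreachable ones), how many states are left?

States {q2} cannot be reached from the start state, so discard them.
P0 = {q0,q4} | {q1,q3,q5}.
On input 0, block {q0,q4} splits into {q0} and {q4}.
Split {q1,q3,q5} by δ(·,1) → {q3,q5} and {q1}.
No further refinement is possible. Final partition (4 blocks): {q0} | {q3,q5} | {q4} | {q1}.

4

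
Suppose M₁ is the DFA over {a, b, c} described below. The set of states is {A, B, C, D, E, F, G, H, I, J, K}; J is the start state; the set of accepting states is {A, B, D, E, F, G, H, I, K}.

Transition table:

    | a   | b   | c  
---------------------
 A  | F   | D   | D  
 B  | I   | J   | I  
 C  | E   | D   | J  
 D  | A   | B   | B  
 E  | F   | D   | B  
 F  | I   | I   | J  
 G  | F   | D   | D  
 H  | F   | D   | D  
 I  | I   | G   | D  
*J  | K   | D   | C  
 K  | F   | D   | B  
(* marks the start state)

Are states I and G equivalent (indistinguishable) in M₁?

No

Reachable states from the start: {A,B,C,D,E,F,G,I,J,K}. Unreachable: {H} — drop them.
P0 = {A,B,D,E,F,G,I,K} | {C,J}.
Split {A,B,D,E,F,G,I,K} by δ(·,b) → {A,D,E,F,G,I,K} and {B}.
Refine {A,D,E,F,G,I,K} on symbol b: members go to different blocks, giving {A,E,F,G,I,K} and {D}.
Refine {A,E,F,G,I,K} on symbol b: members go to different blocks, giving {A,E,G,K} and {F,I}.
On input c, block {A,E,G,K} splits into {A,G} and {E,K}.
Split {F,I} by δ(·,b) → {F} and {I}.
The partition is now stable with 7 blocks: {A,G} | {C,J} | {B} | {D} | {F} | {E,K} | {I}.
I and G end up in different blocks, so they are distinguishable. For instance, the string 'ac' is accepted from only I.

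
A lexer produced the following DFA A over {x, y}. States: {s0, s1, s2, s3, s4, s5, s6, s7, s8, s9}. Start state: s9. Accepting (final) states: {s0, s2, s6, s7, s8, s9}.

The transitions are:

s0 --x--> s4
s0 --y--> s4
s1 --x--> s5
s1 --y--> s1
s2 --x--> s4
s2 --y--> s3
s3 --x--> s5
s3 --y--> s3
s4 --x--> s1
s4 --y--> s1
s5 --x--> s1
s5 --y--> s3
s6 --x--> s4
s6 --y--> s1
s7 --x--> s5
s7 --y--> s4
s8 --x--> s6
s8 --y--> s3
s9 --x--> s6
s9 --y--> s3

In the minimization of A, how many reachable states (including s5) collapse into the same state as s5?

4

States {s0,s2,s7,s8} cannot be reached from the start state, so discard them.
Start with accepting vs non-accepting: {s6,s9} | {s1,s3,s4,s5}.
Refine {s6,s9} on symbol x: members go to different blocks, giving {s6} and {s9}.
The partition is now stable with 3 blocks: {s6} | {s1,s3,s4,s5} | {s9}.
The equivalence class containing s5 is {s1,s3,s4,s5}, of size 4.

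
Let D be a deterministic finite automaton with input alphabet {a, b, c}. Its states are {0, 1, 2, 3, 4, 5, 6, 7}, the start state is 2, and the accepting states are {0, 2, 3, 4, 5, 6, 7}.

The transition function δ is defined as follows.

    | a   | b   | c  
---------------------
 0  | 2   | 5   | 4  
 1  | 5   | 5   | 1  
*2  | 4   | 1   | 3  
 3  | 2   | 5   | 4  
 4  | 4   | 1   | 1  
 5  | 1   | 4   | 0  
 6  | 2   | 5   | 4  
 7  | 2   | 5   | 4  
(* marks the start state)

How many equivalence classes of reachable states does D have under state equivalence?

Reachable states from the start: {0,1,2,3,4,5}. Unreachable: {6,7} — drop them.
P0 = {0,2,3,4,5} | {1}.
Split {0,2,3,4,5} by δ(·,a) → {0,2,3,4} and {5}.
Refine {0,2,3,4} on symbol b: members go to different blocks, giving {0,3} and {2,4}.
On input c, block {2,4} splits into {2} and {4}.
The partition is now stable with 5 blocks: {0,3} | {1} | {5} | {2} | {4}.

5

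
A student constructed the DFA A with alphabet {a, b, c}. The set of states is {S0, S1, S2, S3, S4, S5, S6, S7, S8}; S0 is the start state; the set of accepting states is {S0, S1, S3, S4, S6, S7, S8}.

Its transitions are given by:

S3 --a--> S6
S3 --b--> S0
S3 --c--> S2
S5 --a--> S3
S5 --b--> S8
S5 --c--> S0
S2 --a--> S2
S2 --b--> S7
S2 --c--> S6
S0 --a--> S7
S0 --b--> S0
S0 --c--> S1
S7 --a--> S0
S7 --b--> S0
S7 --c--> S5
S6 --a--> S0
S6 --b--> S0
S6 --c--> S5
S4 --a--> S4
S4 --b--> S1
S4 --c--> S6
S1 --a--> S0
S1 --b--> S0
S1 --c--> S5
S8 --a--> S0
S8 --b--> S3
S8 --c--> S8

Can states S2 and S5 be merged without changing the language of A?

First remove the unreachable states {S4}; 8 states remain.
Start with accepting vs non-accepting: {S0,S1,S3,S6,S7,S8} | {S2,S5}.
Split {S0,S1,S3,S6,S7,S8} by δ(·,c) → {S1,S3,S6,S7} and {S0,S8}.
Split {S1,S3,S6,S7} by δ(·,a) → {S1,S6,S7} and {S3}.
Refine {S2,S5} on symbol a: members go to different blocks, giving {S2} and {S5}.
On input a, block {S0,S8} splits into {S0} and {S8}.
Stable partition: {S1,S6,S7} | {S2} | {S0} | {S3} | {S5} | {S8} — 6 equivalence classes.
S2 and S5 end up in different blocks, so they are distinguishable. For instance, the string 'a' is accepted from only S5.

No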